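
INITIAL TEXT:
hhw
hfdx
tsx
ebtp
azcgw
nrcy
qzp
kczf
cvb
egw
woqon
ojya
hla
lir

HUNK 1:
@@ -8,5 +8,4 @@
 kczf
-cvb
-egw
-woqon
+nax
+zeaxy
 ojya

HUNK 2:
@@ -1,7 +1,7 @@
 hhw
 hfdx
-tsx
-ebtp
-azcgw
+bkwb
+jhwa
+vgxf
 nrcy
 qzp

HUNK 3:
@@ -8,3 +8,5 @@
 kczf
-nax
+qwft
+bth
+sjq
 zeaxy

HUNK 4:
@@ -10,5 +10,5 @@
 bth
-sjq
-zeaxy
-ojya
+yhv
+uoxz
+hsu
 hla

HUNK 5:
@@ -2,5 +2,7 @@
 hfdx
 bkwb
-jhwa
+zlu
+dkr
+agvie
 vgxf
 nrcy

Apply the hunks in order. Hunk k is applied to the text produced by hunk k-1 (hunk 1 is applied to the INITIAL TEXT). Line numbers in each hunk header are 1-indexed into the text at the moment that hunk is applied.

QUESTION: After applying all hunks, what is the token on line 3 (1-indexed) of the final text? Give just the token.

Answer: bkwb

Derivation:
Hunk 1: at line 8 remove [cvb,egw,woqon] add [nax,zeaxy] -> 13 lines: hhw hfdx tsx ebtp azcgw nrcy qzp kczf nax zeaxy ojya hla lir
Hunk 2: at line 1 remove [tsx,ebtp,azcgw] add [bkwb,jhwa,vgxf] -> 13 lines: hhw hfdx bkwb jhwa vgxf nrcy qzp kczf nax zeaxy ojya hla lir
Hunk 3: at line 8 remove [nax] add [qwft,bth,sjq] -> 15 lines: hhw hfdx bkwb jhwa vgxf nrcy qzp kczf qwft bth sjq zeaxy ojya hla lir
Hunk 4: at line 10 remove [sjq,zeaxy,ojya] add [yhv,uoxz,hsu] -> 15 lines: hhw hfdx bkwb jhwa vgxf nrcy qzp kczf qwft bth yhv uoxz hsu hla lir
Hunk 5: at line 2 remove [jhwa] add [zlu,dkr,agvie] -> 17 lines: hhw hfdx bkwb zlu dkr agvie vgxf nrcy qzp kczf qwft bth yhv uoxz hsu hla lir
Final line 3: bkwb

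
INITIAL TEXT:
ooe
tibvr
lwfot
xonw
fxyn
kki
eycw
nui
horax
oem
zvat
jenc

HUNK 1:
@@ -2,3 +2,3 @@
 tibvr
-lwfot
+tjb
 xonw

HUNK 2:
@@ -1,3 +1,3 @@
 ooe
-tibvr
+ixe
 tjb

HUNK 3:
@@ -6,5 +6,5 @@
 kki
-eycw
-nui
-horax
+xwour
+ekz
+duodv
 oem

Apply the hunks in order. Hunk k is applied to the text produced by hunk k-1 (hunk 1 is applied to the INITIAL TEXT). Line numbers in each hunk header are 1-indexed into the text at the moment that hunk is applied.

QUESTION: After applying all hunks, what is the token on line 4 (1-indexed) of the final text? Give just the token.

Answer: xonw

Derivation:
Hunk 1: at line 2 remove [lwfot] add [tjb] -> 12 lines: ooe tibvr tjb xonw fxyn kki eycw nui horax oem zvat jenc
Hunk 2: at line 1 remove [tibvr] add [ixe] -> 12 lines: ooe ixe tjb xonw fxyn kki eycw nui horax oem zvat jenc
Hunk 3: at line 6 remove [eycw,nui,horax] add [xwour,ekz,duodv] -> 12 lines: ooe ixe tjb xonw fxyn kki xwour ekz duodv oem zvat jenc
Final line 4: xonw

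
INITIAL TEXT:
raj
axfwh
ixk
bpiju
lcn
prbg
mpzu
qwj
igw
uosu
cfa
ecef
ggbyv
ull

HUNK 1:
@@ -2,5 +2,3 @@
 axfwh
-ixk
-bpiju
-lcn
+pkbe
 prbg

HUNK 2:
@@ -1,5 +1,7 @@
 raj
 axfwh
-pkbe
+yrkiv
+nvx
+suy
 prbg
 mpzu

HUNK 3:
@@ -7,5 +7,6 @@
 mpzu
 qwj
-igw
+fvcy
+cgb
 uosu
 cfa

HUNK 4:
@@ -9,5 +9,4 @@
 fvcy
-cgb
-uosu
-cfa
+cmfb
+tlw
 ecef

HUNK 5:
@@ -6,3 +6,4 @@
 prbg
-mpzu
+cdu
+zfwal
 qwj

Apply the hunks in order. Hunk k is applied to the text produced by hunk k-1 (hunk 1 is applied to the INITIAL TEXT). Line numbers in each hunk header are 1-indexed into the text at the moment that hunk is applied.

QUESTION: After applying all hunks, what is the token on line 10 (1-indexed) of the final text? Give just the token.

Hunk 1: at line 2 remove [ixk,bpiju,lcn] add [pkbe] -> 12 lines: raj axfwh pkbe prbg mpzu qwj igw uosu cfa ecef ggbyv ull
Hunk 2: at line 1 remove [pkbe] add [yrkiv,nvx,suy] -> 14 lines: raj axfwh yrkiv nvx suy prbg mpzu qwj igw uosu cfa ecef ggbyv ull
Hunk 3: at line 7 remove [igw] add [fvcy,cgb] -> 15 lines: raj axfwh yrkiv nvx suy prbg mpzu qwj fvcy cgb uosu cfa ecef ggbyv ull
Hunk 4: at line 9 remove [cgb,uosu,cfa] add [cmfb,tlw] -> 14 lines: raj axfwh yrkiv nvx suy prbg mpzu qwj fvcy cmfb tlw ecef ggbyv ull
Hunk 5: at line 6 remove [mpzu] add [cdu,zfwal] -> 15 lines: raj axfwh yrkiv nvx suy prbg cdu zfwal qwj fvcy cmfb tlw ecef ggbyv ull
Final line 10: fvcy

Answer: fvcy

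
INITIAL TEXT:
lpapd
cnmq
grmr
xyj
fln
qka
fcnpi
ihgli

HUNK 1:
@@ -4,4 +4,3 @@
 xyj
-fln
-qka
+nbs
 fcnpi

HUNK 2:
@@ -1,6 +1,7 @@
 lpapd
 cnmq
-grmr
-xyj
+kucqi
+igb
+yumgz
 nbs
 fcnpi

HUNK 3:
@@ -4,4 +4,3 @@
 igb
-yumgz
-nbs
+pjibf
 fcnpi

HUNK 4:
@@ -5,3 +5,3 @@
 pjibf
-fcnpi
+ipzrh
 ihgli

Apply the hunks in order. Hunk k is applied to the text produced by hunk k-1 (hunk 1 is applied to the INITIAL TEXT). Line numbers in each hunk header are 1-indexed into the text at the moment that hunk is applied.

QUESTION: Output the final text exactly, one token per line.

Answer: lpapd
cnmq
kucqi
igb
pjibf
ipzrh
ihgli

Derivation:
Hunk 1: at line 4 remove [fln,qka] add [nbs] -> 7 lines: lpapd cnmq grmr xyj nbs fcnpi ihgli
Hunk 2: at line 1 remove [grmr,xyj] add [kucqi,igb,yumgz] -> 8 lines: lpapd cnmq kucqi igb yumgz nbs fcnpi ihgli
Hunk 3: at line 4 remove [yumgz,nbs] add [pjibf] -> 7 lines: lpapd cnmq kucqi igb pjibf fcnpi ihgli
Hunk 4: at line 5 remove [fcnpi] add [ipzrh] -> 7 lines: lpapd cnmq kucqi igb pjibf ipzrh ihgli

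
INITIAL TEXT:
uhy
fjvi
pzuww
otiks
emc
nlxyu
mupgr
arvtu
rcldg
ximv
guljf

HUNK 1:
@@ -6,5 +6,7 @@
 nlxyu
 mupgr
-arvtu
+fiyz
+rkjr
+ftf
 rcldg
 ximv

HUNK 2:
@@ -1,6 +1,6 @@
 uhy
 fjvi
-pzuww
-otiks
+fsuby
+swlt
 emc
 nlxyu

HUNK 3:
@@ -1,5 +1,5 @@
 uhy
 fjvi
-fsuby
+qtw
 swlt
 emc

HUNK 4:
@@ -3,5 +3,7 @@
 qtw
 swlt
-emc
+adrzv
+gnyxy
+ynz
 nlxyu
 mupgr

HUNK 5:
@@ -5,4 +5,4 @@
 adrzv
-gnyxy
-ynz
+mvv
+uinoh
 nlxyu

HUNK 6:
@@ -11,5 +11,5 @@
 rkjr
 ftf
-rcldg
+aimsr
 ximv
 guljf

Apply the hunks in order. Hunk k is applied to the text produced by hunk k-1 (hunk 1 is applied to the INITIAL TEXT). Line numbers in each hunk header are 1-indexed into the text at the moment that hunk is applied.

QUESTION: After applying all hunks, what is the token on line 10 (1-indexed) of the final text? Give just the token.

Hunk 1: at line 6 remove [arvtu] add [fiyz,rkjr,ftf] -> 13 lines: uhy fjvi pzuww otiks emc nlxyu mupgr fiyz rkjr ftf rcldg ximv guljf
Hunk 2: at line 1 remove [pzuww,otiks] add [fsuby,swlt] -> 13 lines: uhy fjvi fsuby swlt emc nlxyu mupgr fiyz rkjr ftf rcldg ximv guljf
Hunk 3: at line 1 remove [fsuby] add [qtw] -> 13 lines: uhy fjvi qtw swlt emc nlxyu mupgr fiyz rkjr ftf rcldg ximv guljf
Hunk 4: at line 3 remove [emc] add [adrzv,gnyxy,ynz] -> 15 lines: uhy fjvi qtw swlt adrzv gnyxy ynz nlxyu mupgr fiyz rkjr ftf rcldg ximv guljf
Hunk 5: at line 5 remove [gnyxy,ynz] add [mvv,uinoh] -> 15 lines: uhy fjvi qtw swlt adrzv mvv uinoh nlxyu mupgr fiyz rkjr ftf rcldg ximv guljf
Hunk 6: at line 11 remove [rcldg] add [aimsr] -> 15 lines: uhy fjvi qtw swlt adrzv mvv uinoh nlxyu mupgr fiyz rkjr ftf aimsr ximv guljf
Final line 10: fiyz

Answer: fiyz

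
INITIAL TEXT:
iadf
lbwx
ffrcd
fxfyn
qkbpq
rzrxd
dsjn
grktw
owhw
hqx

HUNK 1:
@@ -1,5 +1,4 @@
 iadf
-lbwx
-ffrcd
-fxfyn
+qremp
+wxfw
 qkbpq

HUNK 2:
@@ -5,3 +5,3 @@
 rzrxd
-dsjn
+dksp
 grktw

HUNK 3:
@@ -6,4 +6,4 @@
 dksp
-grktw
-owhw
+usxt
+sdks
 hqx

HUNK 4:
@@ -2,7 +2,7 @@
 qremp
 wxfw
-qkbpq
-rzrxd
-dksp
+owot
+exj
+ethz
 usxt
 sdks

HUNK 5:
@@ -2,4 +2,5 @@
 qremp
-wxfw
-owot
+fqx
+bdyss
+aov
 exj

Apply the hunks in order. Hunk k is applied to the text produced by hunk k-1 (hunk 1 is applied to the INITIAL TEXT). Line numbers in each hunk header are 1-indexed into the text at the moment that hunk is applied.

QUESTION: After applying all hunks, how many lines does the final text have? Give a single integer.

Answer: 10

Derivation:
Hunk 1: at line 1 remove [lbwx,ffrcd,fxfyn] add [qremp,wxfw] -> 9 lines: iadf qremp wxfw qkbpq rzrxd dsjn grktw owhw hqx
Hunk 2: at line 5 remove [dsjn] add [dksp] -> 9 lines: iadf qremp wxfw qkbpq rzrxd dksp grktw owhw hqx
Hunk 3: at line 6 remove [grktw,owhw] add [usxt,sdks] -> 9 lines: iadf qremp wxfw qkbpq rzrxd dksp usxt sdks hqx
Hunk 4: at line 2 remove [qkbpq,rzrxd,dksp] add [owot,exj,ethz] -> 9 lines: iadf qremp wxfw owot exj ethz usxt sdks hqx
Hunk 5: at line 2 remove [wxfw,owot] add [fqx,bdyss,aov] -> 10 lines: iadf qremp fqx bdyss aov exj ethz usxt sdks hqx
Final line count: 10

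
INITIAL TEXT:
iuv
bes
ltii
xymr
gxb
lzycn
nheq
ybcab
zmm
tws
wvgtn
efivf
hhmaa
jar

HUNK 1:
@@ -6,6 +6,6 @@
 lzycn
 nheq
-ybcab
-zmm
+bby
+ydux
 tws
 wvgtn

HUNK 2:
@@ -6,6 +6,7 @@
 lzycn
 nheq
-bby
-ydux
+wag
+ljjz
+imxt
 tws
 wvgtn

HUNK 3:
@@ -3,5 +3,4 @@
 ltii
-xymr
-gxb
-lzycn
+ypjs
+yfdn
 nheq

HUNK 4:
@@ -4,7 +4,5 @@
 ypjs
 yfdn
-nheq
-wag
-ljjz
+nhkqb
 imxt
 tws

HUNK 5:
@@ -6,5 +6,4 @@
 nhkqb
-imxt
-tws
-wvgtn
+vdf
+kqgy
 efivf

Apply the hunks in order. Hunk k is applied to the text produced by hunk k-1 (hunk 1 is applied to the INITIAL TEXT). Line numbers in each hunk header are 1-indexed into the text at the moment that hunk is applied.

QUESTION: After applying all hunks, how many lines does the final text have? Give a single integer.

Answer: 11

Derivation:
Hunk 1: at line 6 remove [ybcab,zmm] add [bby,ydux] -> 14 lines: iuv bes ltii xymr gxb lzycn nheq bby ydux tws wvgtn efivf hhmaa jar
Hunk 2: at line 6 remove [bby,ydux] add [wag,ljjz,imxt] -> 15 lines: iuv bes ltii xymr gxb lzycn nheq wag ljjz imxt tws wvgtn efivf hhmaa jar
Hunk 3: at line 3 remove [xymr,gxb,lzycn] add [ypjs,yfdn] -> 14 lines: iuv bes ltii ypjs yfdn nheq wag ljjz imxt tws wvgtn efivf hhmaa jar
Hunk 4: at line 4 remove [nheq,wag,ljjz] add [nhkqb] -> 12 lines: iuv bes ltii ypjs yfdn nhkqb imxt tws wvgtn efivf hhmaa jar
Hunk 5: at line 6 remove [imxt,tws,wvgtn] add [vdf,kqgy] -> 11 lines: iuv bes ltii ypjs yfdn nhkqb vdf kqgy efivf hhmaa jar
Final line count: 11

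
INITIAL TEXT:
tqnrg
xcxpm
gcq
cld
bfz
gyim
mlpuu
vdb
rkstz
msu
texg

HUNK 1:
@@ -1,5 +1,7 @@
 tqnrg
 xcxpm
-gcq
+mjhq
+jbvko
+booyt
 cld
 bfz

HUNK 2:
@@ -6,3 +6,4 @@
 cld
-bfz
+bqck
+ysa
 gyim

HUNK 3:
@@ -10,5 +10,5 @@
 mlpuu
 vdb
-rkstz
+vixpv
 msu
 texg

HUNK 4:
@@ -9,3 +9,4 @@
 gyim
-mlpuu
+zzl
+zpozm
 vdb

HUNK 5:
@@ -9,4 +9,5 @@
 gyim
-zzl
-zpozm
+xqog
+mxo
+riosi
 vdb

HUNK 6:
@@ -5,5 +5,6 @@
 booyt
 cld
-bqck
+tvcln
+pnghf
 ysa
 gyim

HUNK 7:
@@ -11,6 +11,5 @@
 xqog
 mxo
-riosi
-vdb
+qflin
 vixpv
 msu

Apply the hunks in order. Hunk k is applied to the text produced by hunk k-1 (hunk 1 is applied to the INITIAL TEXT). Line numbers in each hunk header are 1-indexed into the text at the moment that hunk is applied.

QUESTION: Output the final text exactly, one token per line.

Hunk 1: at line 1 remove [gcq] add [mjhq,jbvko,booyt] -> 13 lines: tqnrg xcxpm mjhq jbvko booyt cld bfz gyim mlpuu vdb rkstz msu texg
Hunk 2: at line 6 remove [bfz] add [bqck,ysa] -> 14 lines: tqnrg xcxpm mjhq jbvko booyt cld bqck ysa gyim mlpuu vdb rkstz msu texg
Hunk 3: at line 10 remove [rkstz] add [vixpv] -> 14 lines: tqnrg xcxpm mjhq jbvko booyt cld bqck ysa gyim mlpuu vdb vixpv msu texg
Hunk 4: at line 9 remove [mlpuu] add [zzl,zpozm] -> 15 lines: tqnrg xcxpm mjhq jbvko booyt cld bqck ysa gyim zzl zpozm vdb vixpv msu texg
Hunk 5: at line 9 remove [zzl,zpozm] add [xqog,mxo,riosi] -> 16 lines: tqnrg xcxpm mjhq jbvko booyt cld bqck ysa gyim xqog mxo riosi vdb vixpv msu texg
Hunk 6: at line 5 remove [bqck] add [tvcln,pnghf] -> 17 lines: tqnrg xcxpm mjhq jbvko booyt cld tvcln pnghf ysa gyim xqog mxo riosi vdb vixpv msu texg
Hunk 7: at line 11 remove [riosi,vdb] add [qflin] -> 16 lines: tqnrg xcxpm mjhq jbvko booyt cld tvcln pnghf ysa gyim xqog mxo qflin vixpv msu texg

Answer: tqnrg
xcxpm
mjhq
jbvko
booyt
cld
tvcln
pnghf
ysa
gyim
xqog
mxo
qflin
vixpv
msu
texg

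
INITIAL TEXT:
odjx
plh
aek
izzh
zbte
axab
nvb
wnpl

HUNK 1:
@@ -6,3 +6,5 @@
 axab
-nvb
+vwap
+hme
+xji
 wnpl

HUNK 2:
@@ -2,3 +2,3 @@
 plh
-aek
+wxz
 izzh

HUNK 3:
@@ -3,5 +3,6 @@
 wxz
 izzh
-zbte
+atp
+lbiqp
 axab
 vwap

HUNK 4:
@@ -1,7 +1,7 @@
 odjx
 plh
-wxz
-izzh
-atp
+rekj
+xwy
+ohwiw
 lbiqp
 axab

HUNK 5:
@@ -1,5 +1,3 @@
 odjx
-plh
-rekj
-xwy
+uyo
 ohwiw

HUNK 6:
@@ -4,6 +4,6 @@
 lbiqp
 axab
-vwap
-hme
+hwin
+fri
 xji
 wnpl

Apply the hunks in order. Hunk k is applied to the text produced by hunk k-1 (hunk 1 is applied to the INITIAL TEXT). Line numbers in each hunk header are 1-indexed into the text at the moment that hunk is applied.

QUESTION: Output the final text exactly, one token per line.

Answer: odjx
uyo
ohwiw
lbiqp
axab
hwin
fri
xji
wnpl

Derivation:
Hunk 1: at line 6 remove [nvb] add [vwap,hme,xji] -> 10 lines: odjx plh aek izzh zbte axab vwap hme xji wnpl
Hunk 2: at line 2 remove [aek] add [wxz] -> 10 lines: odjx plh wxz izzh zbte axab vwap hme xji wnpl
Hunk 3: at line 3 remove [zbte] add [atp,lbiqp] -> 11 lines: odjx plh wxz izzh atp lbiqp axab vwap hme xji wnpl
Hunk 4: at line 1 remove [wxz,izzh,atp] add [rekj,xwy,ohwiw] -> 11 lines: odjx plh rekj xwy ohwiw lbiqp axab vwap hme xji wnpl
Hunk 5: at line 1 remove [plh,rekj,xwy] add [uyo] -> 9 lines: odjx uyo ohwiw lbiqp axab vwap hme xji wnpl
Hunk 6: at line 4 remove [vwap,hme] add [hwin,fri] -> 9 lines: odjx uyo ohwiw lbiqp axab hwin fri xji wnpl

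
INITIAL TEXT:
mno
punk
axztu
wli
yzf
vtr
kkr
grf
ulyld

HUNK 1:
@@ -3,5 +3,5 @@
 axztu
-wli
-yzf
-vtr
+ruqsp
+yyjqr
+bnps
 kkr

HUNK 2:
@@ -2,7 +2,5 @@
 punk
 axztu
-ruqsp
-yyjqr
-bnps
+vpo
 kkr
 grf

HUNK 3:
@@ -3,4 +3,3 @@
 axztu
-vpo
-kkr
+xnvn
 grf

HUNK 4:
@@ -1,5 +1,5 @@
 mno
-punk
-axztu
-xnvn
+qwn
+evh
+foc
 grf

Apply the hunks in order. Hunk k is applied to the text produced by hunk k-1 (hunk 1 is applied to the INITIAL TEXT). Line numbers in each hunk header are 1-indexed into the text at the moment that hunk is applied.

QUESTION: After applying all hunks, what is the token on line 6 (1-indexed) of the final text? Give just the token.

Hunk 1: at line 3 remove [wli,yzf,vtr] add [ruqsp,yyjqr,bnps] -> 9 lines: mno punk axztu ruqsp yyjqr bnps kkr grf ulyld
Hunk 2: at line 2 remove [ruqsp,yyjqr,bnps] add [vpo] -> 7 lines: mno punk axztu vpo kkr grf ulyld
Hunk 3: at line 3 remove [vpo,kkr] add [xnvn] -> 6 lines: mno punk axztu xnvn grf ulyld
Hunk 4: at line 1 remove [punk,axztu,xnvn] add [qwn,evh,foc] -> 6 lines: mno qwn evh foc grf ulyld
Final line 6: ulyld

Answer: ulyld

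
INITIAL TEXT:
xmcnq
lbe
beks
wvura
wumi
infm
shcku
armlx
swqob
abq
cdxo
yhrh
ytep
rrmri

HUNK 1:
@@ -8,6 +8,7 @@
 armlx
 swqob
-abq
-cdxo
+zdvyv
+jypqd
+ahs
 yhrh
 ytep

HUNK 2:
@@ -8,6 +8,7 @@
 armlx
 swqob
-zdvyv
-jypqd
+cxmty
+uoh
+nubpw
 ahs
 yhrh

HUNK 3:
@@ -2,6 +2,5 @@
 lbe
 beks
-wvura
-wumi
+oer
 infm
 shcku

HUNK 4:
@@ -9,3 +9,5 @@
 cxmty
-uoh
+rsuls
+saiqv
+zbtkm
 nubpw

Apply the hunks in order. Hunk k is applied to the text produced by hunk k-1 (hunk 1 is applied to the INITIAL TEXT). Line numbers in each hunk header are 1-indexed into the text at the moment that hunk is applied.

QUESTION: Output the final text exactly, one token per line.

Hunk 1: at line 8 remove [abq,cdxo] add [zdvyv,jypqd,ahs] -> 15 lines: xmcnq lbe beks wvura wumi infm shcku armlx swqob zdvyv jypqd ahs yhrh ytep rrmri
Hunk 2: at line 8 remove [zdvyv,jypqd] add [cxmty,uoh,nubpw] -> 16 lines: xmcnq lbe beks wvura wumi infm shcku armlx swqob cxmty uoh nubpw ahs yhrh ytep rrmri
Hunk 3: at line 2 remove [wvura,wumi] add [oer] -> 15 lines: xmcnq lbe beks oer infm shcku armlx swqob cxmty uoh nubpw ahs yhrh ytep rrmri
Hunk 4: at line 9 remove [uoh] add [rsuls,saiqv,zbtkm] -> 17 lines: xmcnq lbe beks oer infm shcku armlx swqob cxmty rsuls saiqv zbtkm nubpw ahs yhrh ytep rrmri

Answer: xmcnq
lbe
beks
oer
infm
shcku
armlx
swqob
cxmty
rsuls
saiqv
zbtkm
nubpw
ahs
yhrh
ytep
rrmri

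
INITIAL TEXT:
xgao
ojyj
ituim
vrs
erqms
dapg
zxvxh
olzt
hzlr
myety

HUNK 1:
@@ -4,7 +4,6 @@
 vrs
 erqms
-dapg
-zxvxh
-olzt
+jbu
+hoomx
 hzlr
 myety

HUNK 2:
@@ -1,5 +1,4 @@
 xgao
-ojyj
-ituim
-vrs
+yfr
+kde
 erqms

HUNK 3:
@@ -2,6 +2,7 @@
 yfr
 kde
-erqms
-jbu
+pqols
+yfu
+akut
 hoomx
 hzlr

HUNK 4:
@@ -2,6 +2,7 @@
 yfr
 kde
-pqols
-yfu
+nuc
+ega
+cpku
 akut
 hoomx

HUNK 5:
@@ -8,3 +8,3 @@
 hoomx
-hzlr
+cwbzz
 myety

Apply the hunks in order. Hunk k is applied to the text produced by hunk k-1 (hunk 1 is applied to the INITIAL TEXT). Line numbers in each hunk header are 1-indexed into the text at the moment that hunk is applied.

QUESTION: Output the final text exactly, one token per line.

Answer: xgao
yfr
kde
nuc
ega
cpku
akut
hoomx
cwbzz
myety

Derivation:
Hunk 1: at line 4 remove [dapg,zxvxh,olzt] add [jbu,hoomx] -> 9 lines: xgao ojyj ituim vrs erqms jbu hoomx hzlr myety
Hunk 2: at line 1 remove [ojyj,ituim,vrs] add [yfr,kde] -> 8 lines: xgao yfr kde erqms jbu hoomx hzlr myety
Hunk 3: at line 2 remove [erqms,jbu] add [pqols,yfu,akut] -> 9 lines: xgao yfr kde pqols yfu akut hoomx hzlr myety
Hunk 4: at line 2 remove [pqols,yfu] add [nuc,ega,cpku] -> 10 lines: xgao yfr kde nuc ega cpku akut hoomx hzlr myety
Hunk 5: at line 8 remove [hzlr] add [cwbzz] -> 10 lines: xgao yfr kde nuc ega cpku akut hoomx cwbzz myety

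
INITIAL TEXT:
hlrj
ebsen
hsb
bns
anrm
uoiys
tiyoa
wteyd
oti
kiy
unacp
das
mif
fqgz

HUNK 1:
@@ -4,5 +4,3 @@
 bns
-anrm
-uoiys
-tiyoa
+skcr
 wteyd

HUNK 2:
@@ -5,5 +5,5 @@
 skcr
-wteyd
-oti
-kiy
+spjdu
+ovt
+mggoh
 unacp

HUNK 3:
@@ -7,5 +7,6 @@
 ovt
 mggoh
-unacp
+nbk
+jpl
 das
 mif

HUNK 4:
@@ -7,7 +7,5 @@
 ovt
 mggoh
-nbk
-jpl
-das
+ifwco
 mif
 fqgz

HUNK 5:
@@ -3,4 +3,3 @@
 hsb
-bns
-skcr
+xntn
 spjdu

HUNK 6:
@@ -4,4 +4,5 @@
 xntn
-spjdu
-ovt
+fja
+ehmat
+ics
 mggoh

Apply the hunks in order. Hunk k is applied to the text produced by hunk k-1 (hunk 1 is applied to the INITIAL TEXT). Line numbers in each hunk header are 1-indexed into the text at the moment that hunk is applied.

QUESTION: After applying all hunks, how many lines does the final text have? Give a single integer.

Hunk 1: at line 4 remove [anrm,uoiys,tiyoa] add [skcr] -> 12 lines: hlrj ebsen hsb bns skcr wteyd oti kiy unacp das mif fqgz
Hunk 2: at line 5 remove [wteyd,oti,kiy] add [spjdu,ovt,mggoh] -> 12 lines: hlrj ebsen hsb bns skcr spjdu ovt mggoh unacp das mif fqgz
Hunk 3: at line 7 remove [unacp] add [nbk,jpl] -> 13 lines: hlrj ebsen hsb bns skcr spjdu ovt mggoh nbk jpl das mif fqgz
Hunk 4: at line 7 remove [nbk,jpl,das] add [ifwco] -> 11 lines: hlrj ebsen hsb bns skcr spjdu ovt mggoh ifwco mif fqgz
Hunk 5: at line 3 remove [bns,skcr] add [xntn] -> 10 lines: hlrj ebsen hsb xntn spjdu ovt mggoh ifwco mif fqgz
Hunk 6: at line 4 remove [spjdu,ovt] add [fja,ehmat,ics] -> 11 lines: hlrj ebsen hsb xntn fja ehmat ics mggoh ifwco mif fqgz
Final line count: 11

Answer: 11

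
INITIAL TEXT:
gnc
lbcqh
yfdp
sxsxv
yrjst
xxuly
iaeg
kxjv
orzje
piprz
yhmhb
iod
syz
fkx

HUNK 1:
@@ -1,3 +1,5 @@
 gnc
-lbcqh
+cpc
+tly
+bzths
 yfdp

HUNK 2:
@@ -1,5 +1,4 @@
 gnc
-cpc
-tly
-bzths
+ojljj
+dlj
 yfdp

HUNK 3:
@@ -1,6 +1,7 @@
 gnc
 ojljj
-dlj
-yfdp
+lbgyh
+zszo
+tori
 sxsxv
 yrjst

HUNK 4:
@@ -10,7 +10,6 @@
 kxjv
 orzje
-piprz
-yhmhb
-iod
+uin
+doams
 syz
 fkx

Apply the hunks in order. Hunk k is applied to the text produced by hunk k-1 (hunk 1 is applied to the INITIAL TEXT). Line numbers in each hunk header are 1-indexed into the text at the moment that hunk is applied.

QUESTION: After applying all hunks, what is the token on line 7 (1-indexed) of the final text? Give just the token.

Hunk 1: at line 1 remove [lbcqh] add [cpc,tly,bzths] -> 16 lines: gnc cpc tly bzths yfdp sxsxv yrjst xxuly iaeg kxjv orzje piprz yhmhb iod syz fkx
Hunk 2: at line 1 remove [cpc,tly,bzths] add [ojljj,dlj] -> 15 lines: gnc ojljj dlj yfdp sxsxv yrjst xxuly iaeg kxjv orzje piprz yhmhb iod syz fkx
Hunk 3: at line 1 remove [dlj,yfdp] add [lbgyh,zszo,tori] -> 16 lines: gnc ojljj lbgyh zszo tori sxsxv yrjst xxuly iaeg kxjv orzje piprz yhmhb iod syz fkx
Hunk 4: at line 10 remove [piprz,yhmhb,iod] add [uin,doams] -> 15 lines: gnc ojljj lbgyh zszo tori sxsxv yrjst xxuly iaeg kxjv orzje uin doams syz fkx
Final line 7: yrjst

Answer: yrjst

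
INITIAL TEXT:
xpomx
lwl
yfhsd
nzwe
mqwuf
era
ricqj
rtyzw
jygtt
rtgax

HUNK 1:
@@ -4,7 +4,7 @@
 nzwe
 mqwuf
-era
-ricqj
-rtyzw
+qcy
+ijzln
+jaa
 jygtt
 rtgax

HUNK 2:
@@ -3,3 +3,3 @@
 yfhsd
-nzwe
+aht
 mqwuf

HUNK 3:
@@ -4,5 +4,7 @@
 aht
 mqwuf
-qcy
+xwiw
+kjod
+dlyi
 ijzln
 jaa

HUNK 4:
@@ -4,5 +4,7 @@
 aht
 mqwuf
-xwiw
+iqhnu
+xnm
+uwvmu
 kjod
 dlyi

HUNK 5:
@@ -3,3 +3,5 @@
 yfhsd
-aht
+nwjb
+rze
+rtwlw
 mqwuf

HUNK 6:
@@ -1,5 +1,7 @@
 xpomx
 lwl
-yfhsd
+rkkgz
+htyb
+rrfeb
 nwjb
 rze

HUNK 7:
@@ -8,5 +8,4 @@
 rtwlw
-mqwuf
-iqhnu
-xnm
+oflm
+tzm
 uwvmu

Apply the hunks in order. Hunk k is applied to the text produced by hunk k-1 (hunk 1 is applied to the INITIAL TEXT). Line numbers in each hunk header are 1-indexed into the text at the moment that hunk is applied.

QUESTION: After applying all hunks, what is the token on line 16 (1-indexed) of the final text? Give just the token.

Hunk 1: at line 4 remove [era,ricqj,rtyzw] add [qcy,ijzln,jaa] -> 10 lines: xpomx lwl yfhsd nzwe mqwuf qcy ijzln jaa jygtt rtgax
Hunk 2: at line 3 remove [nzwe] add [aht] -> 10 lines: xpomx lwl yfhsd aht mqwuf qcy ijzln jaa jygtt rtgax
Hunk 3: at line 4 remove [qcy] add [xwiw,kjod,dlyi] -> 12 lines: xpomx lwl yfhsd aht mqwuf xwiw kjod dlyi ijzln jaa jygtt rtgax
Hunk 4: at line 4 remove [xwiw] add [iqhnu,xnm,uwvmu] -> 14 lines: xpomx lwl yfhsd aht mqwuf iqhnu xnm uwvmu kjod dlyi ijzln jaa jygtt rtgax
Hunk 5: at line 3 remove [aht] add [nwjb,rze,rtwlw] -> 16 lines: xpomx lwl yfhsd nwjb rze rtwlw mqwuf iqhnu xnm uwvmu kjod dlyi ijzln jaa jygtt rtgax
Hunk 6: at line 1 remove [yfhsd] add [rkkgz,htyb,rrfeb] -> 18 lines: xpomx lwl rkkgz htyb rrfeb nwjb rze rtwlw mqwuf iqhnu xnm uwvmu kjod dlyi ijzln jaa jygtt rtgax
Hunk 7: at line 8 remove [mqwuf,iqhnu,xnm] add [oflm,tzm] -> 17 lines: xpomx lwl rkkgz htyb rrfeb nwjb rze rtwlw oflm tzm uwvmu kjod dlyi ijzln jaa jygtt rtgax
Final line 16: jygtt

Answer: jygtt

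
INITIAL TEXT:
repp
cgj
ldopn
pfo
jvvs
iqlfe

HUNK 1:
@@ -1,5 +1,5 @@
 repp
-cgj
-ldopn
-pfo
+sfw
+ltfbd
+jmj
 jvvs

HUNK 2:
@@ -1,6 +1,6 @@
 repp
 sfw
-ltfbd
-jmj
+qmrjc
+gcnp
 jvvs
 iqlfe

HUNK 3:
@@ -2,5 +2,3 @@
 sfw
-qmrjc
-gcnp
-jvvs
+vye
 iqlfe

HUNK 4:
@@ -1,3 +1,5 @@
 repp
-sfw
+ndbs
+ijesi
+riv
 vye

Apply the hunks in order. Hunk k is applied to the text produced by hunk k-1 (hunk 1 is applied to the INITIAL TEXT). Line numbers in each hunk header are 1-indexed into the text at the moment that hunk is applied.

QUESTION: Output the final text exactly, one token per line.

Answer: repp
ndbs
ijesi
riv
vye
iqlfe

Derivation:
Hunk 1: at line 1 remove [cgj,ldopn,pfo] add [sfw,ltfbd,jmj] -> 6 lines: repp sfw ltfbd jmj jvvs iqlfe
Hunk 2: at line 1 remove [ltfbd,jmj] add [qmrjc,gcnp] -> 6 lines: repp sfw qmrjc gcnp jvvs iqlfe
Hunk 3: at line 2 remove [qmrjc,gcnp,jvvs] add [vye] -> 4 lines: repp sfw vye iqlfe
Hunk 4: at line 1 remove [sfw] add [ndbs,ijesi,riv] -> 6 lines: repp ndbs ijesi riv vye iqlfe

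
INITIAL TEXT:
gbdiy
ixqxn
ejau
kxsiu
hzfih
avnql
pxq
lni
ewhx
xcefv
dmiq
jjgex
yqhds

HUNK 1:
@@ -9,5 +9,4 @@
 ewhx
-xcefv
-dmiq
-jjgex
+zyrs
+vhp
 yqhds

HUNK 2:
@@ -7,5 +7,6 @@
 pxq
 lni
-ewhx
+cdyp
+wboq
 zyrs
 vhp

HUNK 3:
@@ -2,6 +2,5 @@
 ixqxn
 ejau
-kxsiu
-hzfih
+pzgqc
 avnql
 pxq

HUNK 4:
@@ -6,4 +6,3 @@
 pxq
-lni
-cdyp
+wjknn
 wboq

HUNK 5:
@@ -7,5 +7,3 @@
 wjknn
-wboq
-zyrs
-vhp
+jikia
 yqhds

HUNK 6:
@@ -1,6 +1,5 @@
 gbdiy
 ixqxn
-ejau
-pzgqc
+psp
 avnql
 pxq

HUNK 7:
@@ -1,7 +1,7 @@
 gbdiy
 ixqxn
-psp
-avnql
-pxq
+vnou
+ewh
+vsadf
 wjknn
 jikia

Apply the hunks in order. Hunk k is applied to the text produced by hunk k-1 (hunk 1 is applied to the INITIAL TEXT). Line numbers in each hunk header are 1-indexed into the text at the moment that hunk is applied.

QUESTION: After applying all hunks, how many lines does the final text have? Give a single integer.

Hunk 1: at line 9 remove [xcefv,dmiq,jjgex] add [zyrs,vhp] -> 12 lines: gbdiy ixqxn ejau kxsiu hzfih avnql pxq lni ewhx zyrs vhp yqhds
Hunk 2: at line 7 remove [ewhx] add [cdyp,wboq] -> 13 lines: gbdiy ixqxn ejau kxsiu hzfih avnql pxq lni cdyp wboq zyrs vhp yqhds
Hunk 3: at line 2 remove [kxsiu,hzfih] add [pzgqc] -> 12 lines: gbdiy ixqxn ejau pzgqc avnql pxq lni cdyp wboq zyrs vhp yqhds
Hunk 4: at line 6 remove [lni,cdyp] add [wjknn] -> 11 lines: gbdiy ixqxn ejau pzgqc avnql pxq wjknn wboq zyrs vhp yqhds
Hunk 5: at line 7 remove [wboq,zyrs,vhp] add [jikia] -> 9 lines: gbdiy ixqxn ejau pzgqc avnql pxq wjknn jikia yqhds
Hunk 6: at line 1 remove [ejau,pzgqc] add [psp] -> 8 lines: gbdiy ixqxn psp avnql pxq wjknn jikia yqhds
Hunk 7: at line 1 remove [psp,avnql,pxq] add [vnou,ewh,vsadf] -> 8 lines: gbdiy ixqxn vnou ewh vsadf wjknn jikia yqhds
Final line count: 8

Answer: 8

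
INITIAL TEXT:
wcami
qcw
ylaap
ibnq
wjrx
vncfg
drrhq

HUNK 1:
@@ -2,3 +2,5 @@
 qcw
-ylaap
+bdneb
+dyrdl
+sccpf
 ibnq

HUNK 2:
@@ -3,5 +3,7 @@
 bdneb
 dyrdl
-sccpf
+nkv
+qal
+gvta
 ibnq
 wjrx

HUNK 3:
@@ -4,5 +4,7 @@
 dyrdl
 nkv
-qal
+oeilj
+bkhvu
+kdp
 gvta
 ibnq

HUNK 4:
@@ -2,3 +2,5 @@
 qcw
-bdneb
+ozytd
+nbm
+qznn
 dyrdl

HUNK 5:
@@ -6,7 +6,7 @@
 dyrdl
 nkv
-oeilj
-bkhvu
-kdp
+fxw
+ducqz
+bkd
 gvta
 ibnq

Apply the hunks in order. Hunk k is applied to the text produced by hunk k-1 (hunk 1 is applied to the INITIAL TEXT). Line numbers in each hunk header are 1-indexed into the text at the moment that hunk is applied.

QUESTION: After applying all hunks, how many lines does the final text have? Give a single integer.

Answer: 15

Derivation:
Hunk 1: at line 2 remove [ylaap] add [bdneb,dyrdl,sccpf] -> 9 lines: wcami qcw bdneb dyrdl sccpf ibnq wjrx vncfg drrhq
Hunk 2: at line 3 remove [sccpf] add [nkv,qal,gvta] -> 11 lines: wcami qcw bdneb dyrdl nkv qal gvta ibnq wjrx vncfg drrhq
Hunk 3: at line 4 remove [qal] add [oeilj,bkhvu,kdp] -> 13 lines: wcami qcw bdneb dyrdl nkv oeilj bkhvu kdp gvta ibnq wjrx vncfg drrhq
Hunk 4: at line 2 remove [bdneb] add [ozytd,nbm,qznn] -> 15 lines: wcami qcw ozytd nbm qznn dyrdl nkv oeilj bkhvu kdp gvta ibnq wjrx vncfg drrhq
Hunk 5: at line 6 remove [oeilj,bkhvu,kdp] add [fxw,ducqz,bkd] -> 15 lines: wcami qcw ozytd nbm qznn dyrdl nkv fxw ducqz bkd gvta ibnq wjrx vncfg drrhq
Final line count: 15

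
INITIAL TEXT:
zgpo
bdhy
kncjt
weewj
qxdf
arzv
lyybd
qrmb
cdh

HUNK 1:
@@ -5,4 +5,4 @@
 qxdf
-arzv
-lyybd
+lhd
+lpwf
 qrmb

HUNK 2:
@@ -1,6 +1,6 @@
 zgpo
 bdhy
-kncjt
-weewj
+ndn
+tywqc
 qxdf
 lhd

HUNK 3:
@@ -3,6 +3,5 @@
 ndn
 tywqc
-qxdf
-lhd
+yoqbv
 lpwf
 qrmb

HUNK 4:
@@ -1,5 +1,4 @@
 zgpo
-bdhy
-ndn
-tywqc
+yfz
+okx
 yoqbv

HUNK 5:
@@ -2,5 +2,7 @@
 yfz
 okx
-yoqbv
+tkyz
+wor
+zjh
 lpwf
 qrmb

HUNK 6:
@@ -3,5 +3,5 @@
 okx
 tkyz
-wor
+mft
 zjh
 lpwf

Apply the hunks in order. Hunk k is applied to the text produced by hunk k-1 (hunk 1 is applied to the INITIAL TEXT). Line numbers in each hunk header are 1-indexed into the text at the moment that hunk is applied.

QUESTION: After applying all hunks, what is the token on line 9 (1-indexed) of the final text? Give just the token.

Answer: cdh

Derivation:
Hunk 1: at line 5 remove [arzv,lyybd] add [lhd,lpwf] -> 9 lines: zgpo bdhy kncjt weewj qxdf lhd lpwf qrmb cdh
Hunk 2: at line 1 remove [kncjt,weewj] add [ndn,tywqc] -> 9 lines: zgpo bdhy ndn tywqc qxdf lhd lpwf qrmb cdh
Hunk 3: at line 3 remove [qxdf,lhd] add [yoqbv] -> 8 lines: zgpo bdhy ndn tywqc yoqbv lpwf qrmb cdh
Hunk 4: at line 1 remove [bdhy,ndn,tywqc] add [yfz,okx] -> 7 lines: zgpo yfz okx yoqbv lpwf qrmb cdh
Hunk 5: at line 2 remove [yoqbv] add [tkyz,wor,zjh] -> 9 lines: zgpo yfz okx tkyz wor zjh lpwf qrmb cdh
Hunk 6: at line 3 remove [wor] add [mft] -> 9 lines: zgpo yfz okx tkyz mft zjh lpwf qrmb cdh
Final line 9: cdh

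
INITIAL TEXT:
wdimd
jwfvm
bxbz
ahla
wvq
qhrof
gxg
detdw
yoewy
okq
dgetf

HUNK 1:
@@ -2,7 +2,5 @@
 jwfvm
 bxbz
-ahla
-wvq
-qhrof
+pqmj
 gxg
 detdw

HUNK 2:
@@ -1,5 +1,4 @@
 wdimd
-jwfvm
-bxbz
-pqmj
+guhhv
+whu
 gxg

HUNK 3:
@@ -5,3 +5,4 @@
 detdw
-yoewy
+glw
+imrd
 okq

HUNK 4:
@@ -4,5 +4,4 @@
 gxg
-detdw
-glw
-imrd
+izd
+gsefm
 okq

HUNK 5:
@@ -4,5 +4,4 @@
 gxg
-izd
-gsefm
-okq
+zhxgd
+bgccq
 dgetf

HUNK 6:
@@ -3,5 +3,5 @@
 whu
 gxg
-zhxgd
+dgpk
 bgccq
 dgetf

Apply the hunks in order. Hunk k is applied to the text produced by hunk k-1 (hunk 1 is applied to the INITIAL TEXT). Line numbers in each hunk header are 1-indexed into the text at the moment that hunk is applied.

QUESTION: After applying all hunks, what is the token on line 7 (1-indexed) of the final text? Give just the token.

Hunk 1: at line 2 remove [ahla,wvq,qhrof] add [pqmj] -> 9 lines: wdimd jwfvm bxbz pqmj gxg detdw yoewy okq dgetf
Hunk 2: at line 1 remove [jwfvm,bxbz,pqmj] add [guhhv,whu] -> 8 lines: wdimd guhhv whu gxg detdw yoewy okq dgetf
Hunk 3: at line 5 remove [yoewy] add [glw,imrd] -> 9 lines: wdimd guhhv whu gxg detdw glw imrd okq dgetf
Hunk 4: at line 4 remove [detdw,glw,imrd] add [izd,gsefm] -> 8 lines: wdimd guhhv whu gxg izd gsefm okq dgetf
Hunk 5: at line 4 remove [izd,gsefm,okq] add [zhxgd,bgccq] -> 7 lines: wdimd guhhv whu gxg zhxgd bgccq dgetf
Hunk 6: at line 3 remove [zhxgd] add [dgpk] -> 7 lines: wdimd guhhv whu gxg dgpk bgccq dgetf
Final line 7: dgetf

Answer: dgetf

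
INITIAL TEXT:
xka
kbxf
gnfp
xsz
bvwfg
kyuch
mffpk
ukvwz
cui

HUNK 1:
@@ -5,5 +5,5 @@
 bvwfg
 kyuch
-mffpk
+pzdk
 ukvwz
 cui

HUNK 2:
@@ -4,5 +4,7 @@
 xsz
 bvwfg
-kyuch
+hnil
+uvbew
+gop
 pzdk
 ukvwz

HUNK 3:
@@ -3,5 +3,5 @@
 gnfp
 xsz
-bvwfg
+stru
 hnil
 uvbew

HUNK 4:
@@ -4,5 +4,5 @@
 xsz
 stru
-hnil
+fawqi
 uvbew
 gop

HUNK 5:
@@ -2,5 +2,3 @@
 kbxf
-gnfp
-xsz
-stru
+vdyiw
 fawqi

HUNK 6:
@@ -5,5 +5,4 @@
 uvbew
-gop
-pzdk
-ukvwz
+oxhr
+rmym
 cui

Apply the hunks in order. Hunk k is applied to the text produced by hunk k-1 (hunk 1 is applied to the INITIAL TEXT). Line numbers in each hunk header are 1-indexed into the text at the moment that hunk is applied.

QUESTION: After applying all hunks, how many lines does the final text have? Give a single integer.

Hunk 1: at line 5 remove [mffpk] add [pzdk] -> 9 lines: xka kbxf gnfp xsz bvwfg kyuch pzdk ukvwz cui
Hunk 2: at line 4 remove [kyuch] add [hnil,uvbew,gop] -> 11 lines: xka kbxf gnfp xsz bvwfg hnil uvbew gop pzdk ukvwz cui
Hunk 3: at line 3 remove [bvwfg] add [stru] -> 11 lines: xka kbxf gnfp xsz stru hnil uvbew gop pzdk ukvwz cui
Hunk 4: at line 4 remove [hnil] add [fawqi] -> 11 lines: xka kbxf gnfp xsz stru fawqi uvbew gop pzdk ukvwz cui
Hunk 5: at line 2 remove [gnfp,xsz,stru] add [vdyiw] -> 9 lines: xka kbxf vdyiw fawqi uvbew gop pzdk ukvwz cui
Hunk 6: at line 5 remove [gop,pzdk,ukvwz] add [oxhr,rmym] -> 8 lines: xka kbxf vdyiw fawqi uvbew oxhr rmym cui
Final line count: 8

Answer: 8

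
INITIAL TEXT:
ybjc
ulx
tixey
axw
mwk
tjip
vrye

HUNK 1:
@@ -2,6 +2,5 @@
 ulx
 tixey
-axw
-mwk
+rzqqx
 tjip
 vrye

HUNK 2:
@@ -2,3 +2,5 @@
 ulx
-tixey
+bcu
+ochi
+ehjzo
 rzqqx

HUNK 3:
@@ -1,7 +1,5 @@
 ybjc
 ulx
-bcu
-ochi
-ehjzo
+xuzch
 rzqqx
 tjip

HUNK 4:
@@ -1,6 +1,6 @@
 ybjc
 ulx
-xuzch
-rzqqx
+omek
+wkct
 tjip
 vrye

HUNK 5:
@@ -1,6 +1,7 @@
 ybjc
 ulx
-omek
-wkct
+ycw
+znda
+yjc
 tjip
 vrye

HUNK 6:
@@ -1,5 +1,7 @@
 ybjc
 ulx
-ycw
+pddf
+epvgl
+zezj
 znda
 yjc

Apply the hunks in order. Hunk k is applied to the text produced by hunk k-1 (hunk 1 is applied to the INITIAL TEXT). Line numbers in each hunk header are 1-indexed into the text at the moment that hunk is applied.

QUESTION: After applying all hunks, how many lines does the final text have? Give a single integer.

Hunk 1: at line 2 remove [axw,mwk] add [rzqqx] -> 6 lines: ybjc ulx tixey rzqqx tjip vrye
Hunk 2: at line 2 remove [tixey] add [bcu,ochi,ehjzo] -> 8 lines: ybjc ulx bcu ochi ehjzo rzqqx tjip vrye
Hunk 3: at line 1 remove [bcu,ochi,ehjzo] add [xuzch] -> 6 lines: ybjc ulx xuzch rzqqx tjip vrye
Hunk 4: at line 1 remove [xuzch,rzqqx] add [omek,wkct] -> 6 lines: ybjc ulx omek wkct tjip vrye
Hunk 5: at line 1 remove [omek,wkct] add [ycw,znda,yjc] -> 7 lines: ybjc ulx ycw znda yjc tjip vrye
Hunk 6: at line 1 remove [ycw] add [pddf,epvgl,zezj] -> 9 lines: ybjc ulx pddf epvgl zezj znda yjc tjip vrye
Final line count: 9

Answer: 9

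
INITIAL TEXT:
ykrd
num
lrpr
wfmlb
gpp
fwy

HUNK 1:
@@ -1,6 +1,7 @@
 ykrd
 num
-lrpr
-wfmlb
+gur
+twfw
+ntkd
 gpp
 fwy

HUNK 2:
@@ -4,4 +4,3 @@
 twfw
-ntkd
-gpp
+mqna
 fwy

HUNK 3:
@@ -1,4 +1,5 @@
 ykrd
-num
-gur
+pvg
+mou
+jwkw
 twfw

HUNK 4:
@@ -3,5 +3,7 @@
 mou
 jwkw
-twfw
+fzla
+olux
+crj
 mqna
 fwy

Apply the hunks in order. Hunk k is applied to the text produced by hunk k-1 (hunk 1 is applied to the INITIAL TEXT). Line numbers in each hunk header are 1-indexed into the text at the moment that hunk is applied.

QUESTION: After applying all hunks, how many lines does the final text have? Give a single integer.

Hunk 1: at line 1 remove [lrpr,wfmlb] add [gur,twfw,ntkd] -> 7 lines: ykrd num gur twfw ntkd gpp fwy
Hunk 2: at line 4 remove [ntkd,gpp] add [mqna] -> 6 lines: ykrd num gur twfw mqna fwy
Hunk 3: at line 1 remove [num,gur] add [pvg,mou,jwkw] -> 7 lines: ykrd pvg mou jwkw twfw mqna fwy
Hunk 4: at line 3 remove [twfw] add [fzla,olux,crj] -> 9 lines: ykrd pvg mou jwkw fzla olux crj mqna fwy
Final line count: 9

Answer: 9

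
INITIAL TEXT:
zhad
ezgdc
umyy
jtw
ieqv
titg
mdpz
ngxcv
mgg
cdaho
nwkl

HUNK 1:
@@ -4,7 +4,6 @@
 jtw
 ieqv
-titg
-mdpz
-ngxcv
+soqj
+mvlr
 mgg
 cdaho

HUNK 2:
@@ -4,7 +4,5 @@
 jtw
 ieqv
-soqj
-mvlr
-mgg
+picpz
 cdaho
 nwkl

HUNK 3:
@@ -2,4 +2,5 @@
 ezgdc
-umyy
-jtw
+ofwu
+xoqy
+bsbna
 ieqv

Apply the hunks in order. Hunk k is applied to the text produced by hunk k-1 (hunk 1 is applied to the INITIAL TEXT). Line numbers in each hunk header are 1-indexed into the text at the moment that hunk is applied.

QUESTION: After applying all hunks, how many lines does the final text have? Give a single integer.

Hunk 1: at line 4 remove [titg,mdpz,ngxcv] add [soqj,mvlr] -> 10 lines: zhad ezgdc umyy jtw ieqv soqj mvlr mgg cdaho nwkl
Hunk 2: at line 4 remove [soqj,mvlr,mgg] add [picpz] -> 8 lines: zhad ezgdc umyy jtw ieqv picpz cdaho nwkl
Hunk 3: at line 2 remove [umyy,jtw] add [ofwu,xoqy,bsbna] -> 9 lines: zhad ezgdc ofwu xoqy bsbna ieqv picpz cdaho nwkl
Final line count: 9

Answer: 9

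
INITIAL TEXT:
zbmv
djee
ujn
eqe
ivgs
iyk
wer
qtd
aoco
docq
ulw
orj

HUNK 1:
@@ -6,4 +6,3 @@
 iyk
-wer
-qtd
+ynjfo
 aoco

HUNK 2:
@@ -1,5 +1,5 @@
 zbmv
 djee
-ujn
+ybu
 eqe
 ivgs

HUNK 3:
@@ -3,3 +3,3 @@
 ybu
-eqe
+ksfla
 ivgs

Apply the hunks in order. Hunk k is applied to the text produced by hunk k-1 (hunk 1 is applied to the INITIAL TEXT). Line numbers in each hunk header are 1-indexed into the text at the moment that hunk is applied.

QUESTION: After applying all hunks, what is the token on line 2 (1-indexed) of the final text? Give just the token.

Answer: djee

Derivation:
Hunk 1: at line 6 remove [wer,qtd] add [ynjfo] -> 11 lines: zbmv djee ujn eqe ivgs iyk ynjfo aoco docq ulw orj
Hunk 2: at line 1 remove [ujn] add [ybu] -> 11 lines: zbmv djee ybu eqe ivgs iyk ynjfo aoco docq ulw orj
Hunk 3: at line 3 remove [eqe] add [ksfla] -> 11 lines: zbmv djee ybu ksfla ivgs iyk ynjfo aoco docq ulw orj
Final line 2: djee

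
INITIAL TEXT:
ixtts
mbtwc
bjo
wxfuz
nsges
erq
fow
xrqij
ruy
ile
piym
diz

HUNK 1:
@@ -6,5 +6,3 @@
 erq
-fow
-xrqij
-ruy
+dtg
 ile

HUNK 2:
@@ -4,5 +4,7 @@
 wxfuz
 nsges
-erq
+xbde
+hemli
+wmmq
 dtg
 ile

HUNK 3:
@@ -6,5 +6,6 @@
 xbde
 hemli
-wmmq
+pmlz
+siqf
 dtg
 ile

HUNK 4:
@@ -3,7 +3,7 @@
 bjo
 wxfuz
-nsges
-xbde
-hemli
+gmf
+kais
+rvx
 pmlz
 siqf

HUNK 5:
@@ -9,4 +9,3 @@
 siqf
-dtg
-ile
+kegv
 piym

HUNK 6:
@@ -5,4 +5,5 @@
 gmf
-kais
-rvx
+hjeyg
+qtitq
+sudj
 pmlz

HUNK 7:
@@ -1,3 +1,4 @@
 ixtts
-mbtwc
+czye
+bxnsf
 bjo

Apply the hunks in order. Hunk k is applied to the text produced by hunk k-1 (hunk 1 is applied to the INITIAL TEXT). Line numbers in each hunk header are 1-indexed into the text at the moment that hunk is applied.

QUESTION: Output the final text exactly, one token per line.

Answer: ixtts
czye
bxnsf
bjo
wxfuz
gmf
hjeyg
qtitq
sudj
pmlz
siqf
kegv
piym
diz

Derivation:
Hunk 1: at line 6 remove [fow,xrqij,ruy] add [dtg] -> 10 lines: ixtts mbtwc bjo wxfuz nsges erq dtg ile piym diz
Hunk 2: at line 4 remove [erq] add [xbde,hemli,wmmq] -> 12 lines: ixtts mbtwc bjo wxfuz nsges xbde hemli wmmq dtg ile piym diz
Hunk 3: at line 6 remove [wmmq] add [pmlz,siqf] -> 13 lines: ixtts mbtwc bjo wxfuz nsges xbde hemli pmlz siqf dtg ile piym diz
Hunk 4: at line 3 remove [nsges,xbde,hemli] add [gmf,kais,rvx] -> 13 lines: ixtts mbtwc bjo wxfuz gmf kais rvx pmlz siqf dtg ile piym diz
Hunk 5: at line 9 remove [dtg,ile] add [kegv] -> 12 lines: ixtts mbtwc bjo wxfuz gmf kais rvx pmlz siqf kegv piym diz
Hunk 6: at line 5 remove [kais,rvx] add [hjeyg,qtitq,sudj] -> 13 lines: ixtts mbtwc bjo wxfuz gmf hjeyg qtitq sudj pmlz siqf kegv piym diz
Hunk 7: at line 1 remove [mbtwc] add [czye,bxnsf] -> 14 lines: ixtts czye bxnsf bjo wxfuz gmf hjeyg qtitq sudj pmlz siqf kegv piym diz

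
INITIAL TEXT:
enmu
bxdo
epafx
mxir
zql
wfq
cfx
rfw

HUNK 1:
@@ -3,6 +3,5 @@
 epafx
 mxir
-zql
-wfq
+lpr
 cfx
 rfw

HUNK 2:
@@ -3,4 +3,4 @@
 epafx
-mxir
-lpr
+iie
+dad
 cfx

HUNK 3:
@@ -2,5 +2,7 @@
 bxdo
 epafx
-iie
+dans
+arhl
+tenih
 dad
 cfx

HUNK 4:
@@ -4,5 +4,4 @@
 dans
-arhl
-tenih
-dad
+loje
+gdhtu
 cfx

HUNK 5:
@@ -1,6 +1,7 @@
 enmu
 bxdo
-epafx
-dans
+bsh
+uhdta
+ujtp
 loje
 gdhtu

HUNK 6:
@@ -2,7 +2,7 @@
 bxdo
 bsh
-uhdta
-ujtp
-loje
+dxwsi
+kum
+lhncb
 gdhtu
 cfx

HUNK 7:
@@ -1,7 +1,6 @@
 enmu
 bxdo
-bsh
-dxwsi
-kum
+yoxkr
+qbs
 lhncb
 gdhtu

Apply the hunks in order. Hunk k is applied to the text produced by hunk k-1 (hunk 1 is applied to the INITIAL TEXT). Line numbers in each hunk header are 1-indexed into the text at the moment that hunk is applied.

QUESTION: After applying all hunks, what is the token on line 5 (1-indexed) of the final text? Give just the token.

Hunk 1: at line 3 remove [zql,wfq] add [lpr] -> 7 lines: enmu bxdo epafx mxir lpr cfx rfw
Hunk 2: at line 3 remove [mxir,lpr] add [iie,dad] -> 7 lines: enmu bxdo epafx iie dad cfx rfw
Hunk 3: at line 2 remove [iie] add [dans,arhl,tenih] -> 9 lines: enmu bxdo epafx dans arhl tenih dad cfx rfw
Hunk 4: at line 4 remove [arhl,tenih,dad] add [loje,gdhtu] -> 8 lines: enmu bxdo epafx dans loje gdhtu cfx rfw
Hunk 5: at line 1 remove [epafx,dans] add [bsh,uhdta,ujtp] -> 9 lines: enmu bxdo bsh uhdta ujtp loje gdhtu cfx rfw
Hunk 6: at line 2 remove [uhdta,ujtp,loje] add [dxwsi,kum,lhncb] -> 9 lines: enmu bxdo bsh dxwsi kum lhncb gdhtu cfx rfw
Hunk 7: at line 1 remove [bsh,dxwsi,kum] add [yoxkr,qbs] -> 8 lines: enmu bxdo yoxkr qbs lhncb gdhtu cfx rfw
Final line 5: lhncb

Answer: lhncb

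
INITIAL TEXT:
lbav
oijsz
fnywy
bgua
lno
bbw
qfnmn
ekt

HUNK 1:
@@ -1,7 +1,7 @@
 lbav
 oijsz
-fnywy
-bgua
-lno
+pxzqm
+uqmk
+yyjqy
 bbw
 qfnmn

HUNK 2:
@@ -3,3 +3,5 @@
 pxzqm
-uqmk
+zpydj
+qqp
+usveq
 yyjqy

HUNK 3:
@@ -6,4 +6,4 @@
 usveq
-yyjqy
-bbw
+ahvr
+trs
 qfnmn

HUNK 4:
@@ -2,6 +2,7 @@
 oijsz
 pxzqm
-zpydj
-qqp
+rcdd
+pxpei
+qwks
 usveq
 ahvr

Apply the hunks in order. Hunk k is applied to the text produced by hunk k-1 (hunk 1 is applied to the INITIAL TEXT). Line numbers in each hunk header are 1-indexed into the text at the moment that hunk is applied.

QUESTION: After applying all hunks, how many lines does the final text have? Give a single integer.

Answer: 11

Derivation:
Hunk 1: at line 1 remove [fnywy,bgua,lno] add [pxzqm,uqmk,yyjqy] -> 8 lines: lbav oijsz pxzqm uqmk yyjqy bbw qfnmn ekt
Hunk 2: at line 3 remove [uqmk] add [zpydj,qqp,usveq] -> 10 lines: lbav oijsz pxzqm zpydj qqp usveq yyjqy bbw qfnmn ekt
Hunk 3: at line 6 remove [yyjqy,bbw] add [ahvr,trs] -> 10 lines: lbav oijsz pxzqm zpydj qqp usveq ahvr trs qfnmn ekt
Hunk 4: at line 2 remove [zpydj,qqp] add [rcdd,pxpei,qwks] -> 11 lines: lbav oijsz pxzqm rcdd pxpei qwks usveq ahvr trs qfnmn ekt
Final line count: 11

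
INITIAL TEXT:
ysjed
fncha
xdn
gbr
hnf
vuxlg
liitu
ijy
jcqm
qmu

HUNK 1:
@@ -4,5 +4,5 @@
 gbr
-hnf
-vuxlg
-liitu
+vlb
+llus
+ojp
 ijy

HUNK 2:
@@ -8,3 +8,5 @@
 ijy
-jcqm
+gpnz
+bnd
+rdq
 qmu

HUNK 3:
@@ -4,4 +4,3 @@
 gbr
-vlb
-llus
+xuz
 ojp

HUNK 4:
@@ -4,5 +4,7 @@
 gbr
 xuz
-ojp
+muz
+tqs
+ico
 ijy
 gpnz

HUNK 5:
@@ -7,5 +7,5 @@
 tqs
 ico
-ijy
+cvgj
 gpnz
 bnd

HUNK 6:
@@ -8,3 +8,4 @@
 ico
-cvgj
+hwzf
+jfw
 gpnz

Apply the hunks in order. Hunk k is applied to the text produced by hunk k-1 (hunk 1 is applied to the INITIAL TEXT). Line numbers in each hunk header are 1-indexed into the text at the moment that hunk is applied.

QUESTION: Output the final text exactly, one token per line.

Hunk 1: at line 4 remove [hnf,vuxlg,liitu] add [vlb,llus,ojp] -> 10 lines: ysjed fncha xdn gbr vlb llus ojp ijy jcqm qmu
Hunk 2: at line 8 remove [jcqm] add [gpnz,bnd,rdq] -> 12 lines: ysjed fncha xdn gbr vlb llus ojp ijy gpnz bnd rdq qmu
Hunk 3: at line 4 remove [vlb,llus] add [xuz] -> 11 lines: ysjed fncha xdn gbr xuz ojp ijy gpnz bnd rdq qmu
Hunk 4: at line 4 remove [ojp] add [muz,tqs,ico] -> 13 lines: ysjed fncha xdn gbr xuz muz tqs ico ijy gpnz bnd rdq qmu
Hunk 5: at line 7 remove [ijy] add [cvgj] -> 13 lines: ysjed fncha xdn gbr xuz muz tqs ico cvgj gpnz bnd rdq qmu
Hunk 6: at line 8 remove [cvgj] add [hwzf,jfw] -> 14 lines: ysjed fncha xdn gbr xuz muz tqs ico hwzf jfw gpnz bnd rdq qmu

Answer: ysjed
fncha
xdn
gbr
xuz
muz
tqs
ico
hwzf
jfw
gpnz
bnd
rdq
qmu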